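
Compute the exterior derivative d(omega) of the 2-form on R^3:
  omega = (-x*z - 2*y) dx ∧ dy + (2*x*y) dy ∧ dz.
d(omega) = (-x + 2*y) dx ∧ dy ∧ dz

For a 2-form omega = sum_{i<j} g_{ij} dx_i ∧ dx_j, the exterior derivative is
  d(omega) = sum_{i<j} d(g_{ij}) ∧ dx_i ∧ dx_j = sum_{i<j, k} (∂g_{ij}/∂x_k) dx_k ∧ dx_i ∧ dx_j.
Expand each term, using dx_k ∧ dx_i ∧ dx_j = sgn(permutation) dx_{(a)} ∧ dx_{(b)} ∧ dx_{(c)} with (a < b < c) sorted:
  d(-x*z - 2*y) includes (∂/∂z)(-x*z - 2*y) dz = (-x) dz, which multiplied by dx ∧ dy gives (-x) dx ∧ dy ∧ dz
  d(2*x*y) includes (∂/∂x)(2*x*y) dx = (2*y) dx, which multiplied by dy ∧ dz gives (2*y) dx ∧ dy ∧ dz
Collecting like 3-forms: d(omega) = (-x + 2*y) dx ∧ dy ∧ dz.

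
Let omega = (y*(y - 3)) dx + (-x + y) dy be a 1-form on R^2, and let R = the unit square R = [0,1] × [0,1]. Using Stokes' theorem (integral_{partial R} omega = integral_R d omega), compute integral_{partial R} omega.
integral_(partial R) omega = 1

Stokes: integral_partial_R omega = integral_R d omega with d omega = (∂Q/∂x - ∂P/∂y) dx ∧ dy.
  ∂Q/∂x = -1
  ∂P/∂y = 2*y - 3
  integrand = ∂Q/∂x - ∂P/∂y = 2 - 2*y.
Integrating over R: integral_0^1 integral_0^1 (2 - 2*y) dx dy = 1.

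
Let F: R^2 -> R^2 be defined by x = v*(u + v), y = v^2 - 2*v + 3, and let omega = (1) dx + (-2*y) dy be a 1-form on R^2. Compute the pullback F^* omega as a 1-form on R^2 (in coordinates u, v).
F^* omega = (v) du + (u - 4*v^3 + 12*v^2 - 18*v + 12) dv

Using F^*(f dg) = (f ∘ F) d(g ∘ F), substitute each coordinate x_i by F_i(u, v) in f_i, and replace dx_i by d F_i = (∂F_i/∂u) du + (∂F_i/∂v) dv.
  For the x component: f_1(F) = 1; d F_1 = (v) du + (u + 2*v) dv
  For the y component: f_2(F) = -2*v^2 + 4*v - 6; d F_2 = (0) du + (2*v - 2) dv
Combining and collecting du, dv coefficients:
  coeff of du: v
  coeff of dv: u - 4*v^3 + 12*v^2 - 18*v + 12
F^* omega = (v) du + (u - 4*v^3 + 12*v^2 - 18*v + 12) dv.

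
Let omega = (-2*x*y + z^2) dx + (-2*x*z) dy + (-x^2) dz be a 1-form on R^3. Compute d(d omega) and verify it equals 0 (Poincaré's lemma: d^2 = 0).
d(d omega) = 0

Step 1: d omega = sum_{i<j} (∂f_j/∂x_i - ∂f_i/∂x_j) dx_i ∧ dx_j:
  coeff of dx ∧ dy: 2*x - 2*z
  coeff of dx ∧ dz: -2*x - 2*z
  coeff of dy ∧ dz: 2*x
Step 2: Apply d again to each 2-form coefficient. The only possible 3-form in R^3 is dx ∧ dy ∧ dz, with coefficient
  ∂(coeff of dy∧dz)/∂x - ∂(coeff of dx∧dz)/∂y + ∂(coeff of dx∧dy)/∂z
  = ∂/∂x (2*x) - ∂/∂y (-2*x - 2*z) + ∂/∂z (2*x - 2*z).
Each of these terms simplifies to sums of mixed partials that cancel in pairs. The result is 0 (by equality of mixed partials for smooth functions — Schwarz / Clairaut).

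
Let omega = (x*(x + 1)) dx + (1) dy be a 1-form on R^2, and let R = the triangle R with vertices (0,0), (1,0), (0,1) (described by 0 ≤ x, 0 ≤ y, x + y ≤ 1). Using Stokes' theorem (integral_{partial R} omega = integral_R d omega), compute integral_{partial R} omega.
integral_(partial R) omega = 0

Stokes: integral_partial_R omega = integral_R d omega with d omega = (∂Q/∂x - ∂P/∂y) dx ∧ dy.
  ∂Q/∂x = 0
  ∂P/∂y = 0
  integrand = ∂Q/∂x - ∂P/∂y = 0.
Integrating over R: integral_0^1 integral_0^{1-x} (0) dy dx = 0.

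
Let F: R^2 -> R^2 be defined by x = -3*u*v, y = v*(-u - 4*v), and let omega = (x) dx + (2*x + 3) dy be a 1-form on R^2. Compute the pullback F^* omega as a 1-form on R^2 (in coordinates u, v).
F^* omega = (3*v*(5*u*v - 1)) du + (15*u^2*v + 48*u*v^2 - 3*u - 24*v) dv

Using F^*(f dg) = (f ∘ F) d(g ∘ F), substitute each coordinate x_i by F_i(u, v) in f_i, and replace dx_i by d F_i = (∂F_i/∂u) du + (∂F_i/∂v) dv.
  For the x component: f_1(F) = -3*u*v; d F_1 = (-3*v) du + (-3*u) dv
  For the y component: f_2(F) = -6*u*v + 3; d F_2 = (-v) du + (-u - 8*v) dv
Combining and collecting du, dv coefficients:
  coeff of du: 3*v*(5*u*v - 1)
  coeff of dv: 15*u^2*v + 48*u*v^2 - 3*u - 24*v
F^* omega = (3*v*(5*u*v - 1)) du + (15*u^2*v + 48*u*v^2 - 3*u - 24*v) dv.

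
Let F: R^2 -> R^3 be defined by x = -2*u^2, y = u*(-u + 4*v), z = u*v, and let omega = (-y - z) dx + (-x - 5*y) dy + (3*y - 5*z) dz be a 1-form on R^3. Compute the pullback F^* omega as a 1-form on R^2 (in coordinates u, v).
F^* omega = (u*(-18*u^2 + 85*u*v - 73*v^2)) du + (u^2*(25*u - 73*v)) dv

Using F^*(f dg) = (f ∘ F) d(g ∘ F), substitute each coordinate x_i by F_i(u, v) in f_i, and replace dx_i by d F_i = (∂F_i/∂u) du + (∂F_i/∂v) dv.
  For the x component: f_1(F) = u*(u - 5*v); d F_1 = (-4*u) du + (0) dv
  For the y component: f_2(F) = u*(7*u - 20*v); d F_2 = (-2*u + 4*v) du + (4*u) dv
  For the z component: f_3(F) = u*(-3*u + 7*v); d F_3 = (v) du + (u) dv
Combining and collecting du, dv coefficients:
  coeff of du: u*(-18*u^2 + 85*u*v - 73*v^2)
  coeff of dv: u^2*(25*u - 73*v)
F^* omega = (u*(-18*u^2 + 85*u*v - 73*v^2)) du + (u^2*(25*u - 73*v)) dv.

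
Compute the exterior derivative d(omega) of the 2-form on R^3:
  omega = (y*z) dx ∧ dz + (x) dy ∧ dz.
d(omega) = (1 - z) dx ∧ dy ∧ dz

For a 2-form omega = sum_{i<j} g_{ij} dx_i ∧ dx_j, the exterior derivative is
  d(omega) = sum_{i<j} d(g_{ij}) ∧ dx_i ∧ dx_j = sum_{i<j, k} (∂g_{ij}/∂x_k) dx_k ∧ dx_i ∧ dx_j.
Expand each term, using dx_k ∧ dx_i ∧ dx_j = sgn(permutation) dx_{(a)} ∧ dx_{(b)} ∧ dx_{(c)} with (a < b < c) sorted:
  d(y*z) includes (∂/∂y)(y*z) dy = (z) dy, which multiplied by dx ∧ dz gives (-z) dx ∧ dy ∧ dz
  d(x) includes (∂/∂x)(x) dx = (1) dx, which multiplied by dy ∧ dz gives (1) dx ∧ dy ∧ dz
Collecting like 3-forms: d(omega) = (1 - z) dx ∧ dy ∧ dz.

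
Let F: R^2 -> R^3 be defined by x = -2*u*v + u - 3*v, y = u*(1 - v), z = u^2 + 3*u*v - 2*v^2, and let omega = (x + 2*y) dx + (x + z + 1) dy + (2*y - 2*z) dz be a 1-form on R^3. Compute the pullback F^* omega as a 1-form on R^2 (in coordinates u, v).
F^* omega = (-4*u^3 - 23*u^2*v + 5*u^2 - 9*u*v^2 - 4*u*v + 4*u + 14*v^3 + 7*v^2 - 7*v + 1) du + (-7*u^3 - 9*u^2*v - u^2 + 46*u*v^2 + 13*u*v - 10*u - 16*v^3 + 9*v) dv

Using F^*(f dg) = (f ∘ F) d(g ∘ F), substitute each coordinate x_i by F_i(u, v) in f_i, and replace dx_i by d F_i = (∂F_i/∂u) du + (∂F_i/∂v) dv.
  For the x component: f_1(F) = -4*u*v + 3*u - 3*v; d F_1 = (1 - 2*v) du + (-2*u - 3) dv
  For the y component: f_2(F) = u^2 + u*v + u - 2*v^2 - 3*v + 1; d F_2 = (1 - v) du + (-u) dv
  For the z component: f_3(F) = -2*u^2 - 8*u*v + 2*u + 4*v^2; d F_3 = (2*u + 3*v) du + (3*u - 4*v) dv
Combining and collecting du, dv coefficients:
  coeff of du: -4*u^3 - 23*u^2*v + 5*u^2 - 9*u*v^2 - 4*u*v + 4*u + 14*v^3 + 7*v^2 - 7*v + 1
  coeff of dv: -7*u^3 - 9*u^2*v - u^2 + 46*u*v^2 + 13*u*v - 10*u - 16*v^3 + 9*v
F^* omega = (-4*u^3 - 23*u^2*v + 5*u^2 - 9*u*v^2 - 4*u*v + 4*u + 14*v^3 + 7*v^2 - 7*v + 1) du + (-7*u^3 - 9*u^2*v - u^2 + 46*u*v^2 + 13*u*v - 10*u - 16*v^3 + 9*v) dv.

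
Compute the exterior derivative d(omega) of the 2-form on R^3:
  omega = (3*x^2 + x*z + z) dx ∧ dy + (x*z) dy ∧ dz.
d(omega) = (x + z + 1) dx ∧ dy ∧ dz

For a 2-form omega = sum_{i<j} g_{ij} dx_i ∧ dx_j, the exterior derivative is
  d(omega) = sum_{i<j} d(g_{ij}) ∧ dx_i ∧ dx_j = sum_{i<j, k} (∂g_{ij}/∂x_k) dx_k ∧ dx_i ∧ dx_j.
Expand each term, using dx_k ∧ dx_i ∧ dx_j = sgn(permutation) dx_{(a)} ∧ dx_{(b)} ∧ dx_{(c)} with (a < b < c) sorted:
  d(3*x^2 + x*z + z) includes (∂/∂z)(3*x^2 + x*z + z) dz = (x + 1) dz, which multiplied by dx ∧ dy gives (x + 1) dx ∧ dy ∧ dz
  d(x*z) includes (∂/∂x)(x*z) dx = (z) dx, which multiplied by dy ∧ dz gives (z) dx ∧ dy ∧ dz
Collecting like 3-forms: d(omega) = (x + z + 1) dx ∧ dy ∧ dz.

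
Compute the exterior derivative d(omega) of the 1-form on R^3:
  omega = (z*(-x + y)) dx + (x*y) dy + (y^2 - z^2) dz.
d(omega) = (y - z) dx ∧ dy + (x - y) dx ∧ dz + (2*y) dy ∧ dz

For a 1-form omega = sum_i f_i dx_i, the exterior derivative is
  d(omega) = sum_{i < j} (∂f_j/∂x_i - ∂f_i/∂x_j) dx_i ∧ dx_j.
  coefficient of dx ∧ dy: ∂f_2/∂x - ∂f_1/∂y = ∂(x*y)/∂x - ∂(z*(-x + y))/∂y = y - z
  coefficient of dx ∧ dz: ∂f_3/∂x - ∂f_1/∂z = ∂(y^2 - z^2)/∂x - ∂(z*(-x + y))/∂z = x - y
  coefficient of dy ∧ dz: ∂f_3/∂y - ∂f_2/∂z = ∂(y^2 - z^2)/∂y - ∂(x*y)/∂z = 2*y
Assembling: d(omega) = (y - z) dx ∧ dy + (x - y) dx ∧ dz + (2*y) dy ∧ dz.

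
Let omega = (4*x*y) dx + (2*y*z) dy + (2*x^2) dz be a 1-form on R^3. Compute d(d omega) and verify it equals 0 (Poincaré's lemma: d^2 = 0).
d(d omega) = 0

Step 1: d omega = sum_{i<j} (∂f_j/∂x_i - ∂f_i/∂x_j) dx_i ∧ dx_j:
  coeff of dx ∧ dy: -4*x
  coeff of dx ∧ dz: 4*x
  coeff of dy ∧ dz: -2*y
Step 2: Apply d again to each 2-form coefficient. The only possible 3-form in R^3 is dx ∧ dy ∧ dz, with coefficient
  ∂(coeff of dy∧dz)/∂x - ∂(coeff of dx∧dz)/∂y + ∂(coeff of dx∧dy)/∂z
  = ∂/∂x (-2*y) - ∂/∂y (4*x) + ∂/∂z (-4*x).
Each of these terms simplifies to sums of mixed partials that cancel in pairs. The result is 0 (by equality of mixed partials for smooth functions — Schwarz / Clairaut).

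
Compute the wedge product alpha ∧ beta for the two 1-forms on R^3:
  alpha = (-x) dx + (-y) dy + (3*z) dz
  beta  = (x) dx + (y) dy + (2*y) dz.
alpha ∧ beta = (-x*(2*y + 3*z)) dx ∧ dz + (-y*(2*y + 3*z)) dy ∧ dz

Distribute the wedge, using dx_i ∧ dx_j = -dx_j ∧ dx_i and dx_i ∧ dx_i = 0. For each pair (i, j) with i < j, the coefficient of dx_i ∧ dx_j in alpha ∧ beta is (alpha_i * beta_j - alpha_j * beta_i). Collecting: alpha ∧ beta = (-x*(2*y + 3*z)) dx ∧ dz + (-y*(2*y + 3*z)) dy ∧ dz.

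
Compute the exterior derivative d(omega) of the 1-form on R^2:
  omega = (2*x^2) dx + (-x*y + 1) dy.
d(omega) = (-y) dx ∧ dy

For a 1-form omega = sum_i f_i dx_i, the exterior derivative is
  d(omega) = sum_{i < j} (∂f_j/∂x_i - ∂f_i/∂x_j) dx_i ∧ dx_j.
  coefficient of dx ∧ dy: ∂f_2/∂x - ∂f_1/∂y = ∂(-x*y + 1)/∂x - ∂(2*x^2)/∂y = -y
Assembling: d(omega) = (-y) dx ∧ dy.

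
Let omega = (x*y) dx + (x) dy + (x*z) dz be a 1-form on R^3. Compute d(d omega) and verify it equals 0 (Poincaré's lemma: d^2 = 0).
d(d omega) = 0

Step 1: d omega = sum_{i<j} (∂f_j/∂x_i - ∂f_i/∂x_j) dx_i ∧ dx_j:
  coeff of dx ∧ dy: 1 - x
  coeff of dx ∧ dz: z
  coeff of dy ∧ dz: 0
Step 2: Apply d again to each 2-form coefficient. The only possible 3-form in R^3 is dx ∧ dy ∧ dz, with coefficient
  ∂(coeff of dy∧dz)/∂x - ∂(coeff of dx∧dz)/∂y + ∂(coeff of dx∧dy)/∂z
  = ∂/∂x (0) - ∂/∂y (z) + ∂/∂z (1 - x).
Each of these terms simplifies to sums of mixed partials that cancel in pairs. The result is 0 (by equality of mixed partials for smooth functions — Schwarz / Clairaut).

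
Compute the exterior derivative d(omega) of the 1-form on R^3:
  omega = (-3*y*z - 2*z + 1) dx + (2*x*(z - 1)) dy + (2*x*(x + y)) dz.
d(omega) = (5*z - 2) dx ∧ dy + (4*x + 5*y + 2) dx ∧ dz

For a 1-form omega = sum_i f_i dx_i, the exterior derivative is
  d(omega) = sum_{i < j} (∂f_j/∂x_i - ∂f_i/∂x_j) dx_i ∧ dx_j.
  coefficient of dx ∧ dy: ∂f_2/∂x - ∂f_1/∂y = ∂(2*x*(z - 1))/∂x - ∂(-3*y*z - 2*z + 1)/∂y = 5*z - 2
  coefficient of dx ∧ dz: ∂f_3/∂x - ∂f_1/∂z = ∂(2*x*(x + y))/∂x - ∂(-3*y*z - 2*z + 1)/∂z = 4*x + 5*y + 2
Assembling: d(omega) = (5*z - 2) dx ∧ dy + (4*x + 5*y + 2) dx ∧ dz.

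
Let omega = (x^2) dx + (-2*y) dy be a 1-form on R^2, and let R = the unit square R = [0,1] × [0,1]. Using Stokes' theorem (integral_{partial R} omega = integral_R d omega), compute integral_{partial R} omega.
integral_(partial R) omega = 0

Stokes: integral_partial_R omega = integral_R d omega with d omega = (∂Q/∂x - ∂P/∂y) dx ∧ dy.
  ∂Q/∂x = 0
  ∂P/∂y = 0
  integrand = ∂Q/∂x - ∂P/∂y = 0.
Integrating over R: integral_0^1 integral_0^1 (0) dx dy = 0.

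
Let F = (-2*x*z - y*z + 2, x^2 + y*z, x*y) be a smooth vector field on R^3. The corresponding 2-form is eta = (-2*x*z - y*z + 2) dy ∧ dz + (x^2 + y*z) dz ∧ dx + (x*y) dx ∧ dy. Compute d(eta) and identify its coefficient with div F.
d(eta) = (-z) dx ∧ dy ∧ dz; div F = -z

For a 2-form in R^3 of the form above, applying d gives a 3-form with coefficient ∂P/∂x + ∂Q/∂y + ∂R/∂z:
  ∂P/∂x = -2*z
  ∂Q/∂y = z
  ∂R/∂z = 0
Sum = -z, which is exactly div F.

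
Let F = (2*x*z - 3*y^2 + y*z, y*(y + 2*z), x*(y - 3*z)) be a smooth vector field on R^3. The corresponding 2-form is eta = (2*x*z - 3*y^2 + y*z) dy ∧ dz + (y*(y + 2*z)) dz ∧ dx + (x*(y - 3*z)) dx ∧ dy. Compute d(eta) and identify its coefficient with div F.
d(eta) = (-3*x + 2*y + 4*z) dx ∧ dy ∧ dz; div F = -3*x + 2*y + 4*z

For a 2-form in R^3 of the form above, applying d gives a 3-form with coefficient ∂P/∂x + ∂Q/∂y + ∂R/∂z:
  ∂P/∂x = 2*z
  ∂Q/∂y = 2*y + 2*z
  ∂R/∂z = -3*x
Sum = -3*x + 2*y + 4*z, which is exactly div F.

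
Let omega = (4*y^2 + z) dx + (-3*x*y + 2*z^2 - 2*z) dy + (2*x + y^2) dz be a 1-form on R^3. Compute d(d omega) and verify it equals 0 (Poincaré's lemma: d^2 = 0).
d(d omega) = 0

Step 1: d omega = sum_{i<j} (∂f_j/∂x_i - ∂f_i/∂x_j) dx_i ∧ dx_j:
  coeff of dx ∧ dy: -11*y
  coeff of dx ∧ dz: 1
  coeff of dy ∧ dz: 2*y - 4*z + 2
Step 2: Apply d again to each 2-form coefficient. The only possible 3-form in R^3 is dx ∧ dy ∧ dz, with coefficient
  ∂(coeff of dy∧dz)/∂x - ∂(coeff of dx∧dz)/∂y + ∂(coeff of dx∧dy)/∂z
  = ∂/∂x (2*y - 4*z + 2) - ∂/∂y (1) + ∂/∂z (-11*y).
Each of these terms simplifies to sums of mixed partials that cancel in pairs. The result is 0 (by equality of mixed partials for smooth functions — Schwarz / Clairaut).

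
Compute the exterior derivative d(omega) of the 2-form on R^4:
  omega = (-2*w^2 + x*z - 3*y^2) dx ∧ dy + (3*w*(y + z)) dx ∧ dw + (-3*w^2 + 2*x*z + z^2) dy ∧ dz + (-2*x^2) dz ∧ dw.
d(omega) = (x + 2*z) dx ∧ dy ∧ dz + (-7*w) dx ∧ dy ∧ dw + (-3*w - 4*x) dx ∧ dz ∧ dw + (-6*w) dy ∧ dz ∧ dw

For a 2-form omega = sum_{i<j} g_{ij} dx_i ∧ dx_j, the exterior derivative is
  d(omega) = sum_{i<j} d(g_{ij}) ∧ dx_i ∧ dx_j = sum_{i<j, k} (∂g_{ij}/∂x_k) dx_k ∧ dx_i ∧ dx_j.
Expand each term, using dx_k ∧ dx_i ∧ dx_j = sgn(permutation) dx_{(a)} ∧ dx_{(b)} ∧ dx_{(c)} with (a < b < c) sorted:
  d(-2*w^2 + x*z - 3*y^2) includes (∂/∂z)(-2*w^2 + x*z - 3*y^2) dz = (x) dz, which multiplied by dx ∧ dy gives (x) dx ∧ dy ∧ dz
  d(-2*w^2 + x*z - 3*y^2) includes (∂/∂w)(-2*w^2 + x*z - 3*y^2) dw = (-4*w) dw, which multiplied by dx ∧ dy gives (-4*w) dx ∧ dy ∧ dw
  d(3*w*(y + z)) includes (∂/∂y)(3*w*(y + z)) dy = (3*w) dy, which multiplied by dx ∧ dw gives (-3*w) dx ∧ dy ∧ dw
  d(3*w*(y + z)) includes (∂/∂z)(3*w*(y + z)) dz = (3*w) dz, which multiplied by dx ∧ dw gives (-3*w) dx ∧ dz ∧ dw
  d(-3*w^2 + 2*x*z + z^2) includes (∂/∂x)(-3*w^2 + 2*x*z + z^2) dx = (2*z) dx, which multiplied by dy ∧ dz gives (2*z) dx ∧ dy ∧ dz
  d(-3*w^2 + 2*x*z + z^2) includes (∂/∂w)(-3*w^2 + 2*x*z + z^2) dw = (-6*w) dw, which multiplied by dy ∧ dz gives (-6*w) dy ∧ dz ∧ dw
  d(-2*x^2) includes (∂/∂x)(-2*x^2) dx = (-4*x) dx, which multiplied by dz ∧ dw gives (-4*x) dx ∧ dz ∧ dw
Collecting like 3-forms: d(omega) = (x + 2*z) dx ∧ dy ∧ dz + (-7*w) dx ∧ dy ∧ dw + (-3*w - 4*x) dx ∧ dz ∧ dw + (-6*w) dy ∧ dz ∧ dw.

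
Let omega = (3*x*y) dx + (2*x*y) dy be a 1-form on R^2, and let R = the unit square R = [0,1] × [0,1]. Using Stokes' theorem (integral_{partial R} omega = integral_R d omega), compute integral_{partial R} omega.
integral_(partial R) omega = -1/2

Stokes: integral_partial_R omega = integral_R d omega with d omega = (∂Q/∂x - ∂P/∂y) dx ∧ dy.
  ∂Q/∂x = 2*y
  ∂P/∂y = 3*x
  integrand = ∂Q/∂x - ∂P/∂y = -3*x + 2*y.
Integrating over R: integral_0^1 integral_0^1 (-3*x + 2*y) dx dy = -1/2.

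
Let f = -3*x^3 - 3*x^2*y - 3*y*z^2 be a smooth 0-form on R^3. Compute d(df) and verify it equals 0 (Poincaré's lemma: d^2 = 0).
d(df) = 0

Step 1: df = sum_i (∂f/∂x_i) dx_i = (3*x*(-3*x - 2*y)) dx + (-3*x^2 - 3*z^2) dy + (-6*y*z) dz.
Step 2: Apply d again. Using the 1-form formula, the coefficient of dx ∧ dy in d(df) is ∂^2 f/∂x ∂y - ∂^2 f/∂y ∂x = (-6*x) - (-6*x) = 0 (equality of mixed partials for smooth f).
Similarly for dx ∧ dz and dy ∧ dz — all coefficients vanish. So d(df) = 0.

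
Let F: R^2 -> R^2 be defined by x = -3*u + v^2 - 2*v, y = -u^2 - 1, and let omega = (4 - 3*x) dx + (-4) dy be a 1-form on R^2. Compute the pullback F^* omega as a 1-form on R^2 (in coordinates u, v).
F^* omega = (-19*u + 9*v^2 - 18*v - 12) du + (18*u*v - 18*u - 6*v^3 + 18*v^2 - 4*v - 8) dv

Using F^*(f dg) = (f ∘ F) d(g ∘ F), substitute each coordinate x_i by F_i(u, v) in f_i, and replace dx_i by d F_i = (∂F_i/∂u) du + (∂F_i/∂v) dv.
  For the x component: f_1(F) = 9*u - 3*v^2 + 6*v + 4; d F_1 = (-3) du + (2*v - 2) dv
  For the y component: f_2(F) = -4; d F_2 = (-2*u) du + (0) dv
Combining and collecting du, dv coefficients:
  coeff of du: -19*u + 9*v^2 - 18*v - 12
  coeff of dv: 18*u*v - 18*u - 6*v^3 + 18*v^2 - 4*v - 8
F^* omega = (-19*u + 9*v^2 - 18*v - 12) du + (18*u*v - 18*u - 6*v^3 + 18*v^2 - 4*v - 8) dv.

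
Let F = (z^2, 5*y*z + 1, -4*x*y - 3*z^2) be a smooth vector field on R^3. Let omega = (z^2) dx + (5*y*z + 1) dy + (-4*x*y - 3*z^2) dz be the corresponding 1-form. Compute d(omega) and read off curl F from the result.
d(omega) = (-4*x - 5*y) dy ∧ dz + (4*y + 2*z) dz ∧ dx + (0) dx ∧ dy; curl F = (-4*x - 5*y, 4*y + 2*z, 0)

d omega = sum_{i<j} (∂f_j/∂x_i - ∂f_i/∂x_j) dx_i ∧ dx_j. Under the identification (dy ∧ dz, dz ∧ dx, dx ∧ dy) ↔ (e_x, e_y, e_z), the coefficients are exactly the components of curl F. Compute:
  ∂R/∂y - ∂Q/∂z = (-4*x) - (5*y) = -4*x - 5*y
  ∂P/∂z - ∂R/∂x = (2*z) - (-4*y) = 4*y + 2*z
  ∂Q/∂x - ∂P/∂y = (0) - (0) = 0.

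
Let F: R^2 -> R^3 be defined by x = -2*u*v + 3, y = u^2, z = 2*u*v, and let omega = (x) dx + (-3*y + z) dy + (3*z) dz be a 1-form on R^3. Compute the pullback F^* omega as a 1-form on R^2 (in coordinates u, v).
F^* omega = (-6*u^3 + 4*u^2*v + 16*u*v^2 - 6*v) du + (2*u*(8*u*v - 3)) dv

Using F^*(f dg) = (f ∘ F) d(g ∘ F), substitute each coordinate x_i by F_i(u, v) in f_i, and replace dx_i by d F_i = (∂F_i/∂u) du + (∂F_i/∂v) dv.
  For the x component: f_1(F) = -2*u*v + 3; d F_1 = (-2*v) du + (-2*u) dv
  For the y component: f_2(F) = u*(-3*u + 2*v); d F_2 = (2*u) du + (0) dv
  For the z component: f_3(F) = 6*u*v; d F_3 = (2*v) du + (2*u) dv
Combining and collecting du, dv coefficients:
  coeff of du: -6*u^3 + 4*u^2*v + 16*u*v^2 - 6*v
  coeff of dv: 2*u*(8*u*v - 3)
F^* omega = (-6*u^3 + 4*u^2*v + 16*u*v^2 - 6*v) du + (2*u*(8*u*v - 3)) dv.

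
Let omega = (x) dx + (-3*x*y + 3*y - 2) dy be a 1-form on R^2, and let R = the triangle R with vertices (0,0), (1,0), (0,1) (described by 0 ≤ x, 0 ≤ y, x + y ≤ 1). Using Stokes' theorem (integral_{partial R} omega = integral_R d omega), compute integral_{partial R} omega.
integral_(partial R) omega = -1/2

Stokes: integral_partial_R omega = integral_R d omega with d omega = (∂Q/∂x - ∂P/∂y) dx ∧ dy.
  ∂Q/∂x = -3*y
  ∂P/∂y = 0
  integrand = ∂Q/∂x - ∂P/∂y = -3*y.
Integrating over R: integral_0^1 integral_0^{1-x} (-3*y) dy dx = -1/2.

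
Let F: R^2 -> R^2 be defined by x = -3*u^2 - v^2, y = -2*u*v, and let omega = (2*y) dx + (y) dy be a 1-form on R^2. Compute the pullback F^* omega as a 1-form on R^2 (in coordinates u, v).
F^* omega = (4*u*v*(6*u + v)) du + (4*u*v*(u + 2*v)) dv

Using F^*(f dg) = (f ∘ F) d(g ∘ F), substitute each coordinate x_i by F_i(u, v) in f_i, and replace dx_i by d F_i = (∂F_i/∂u) du + (∂F_i/∂v) dv.
  For the x component: f_1(F) = -4*u*v; d F_1 = (-6*u) du + (-2*v) dv
  For the y component: f_2(F) = -2*u*v; d F_2 = (-2*v) du + (-2*u) dv
Combining and collecting du, dv coefficients:
  coeff of du: 4*u*v*(6*u + v)
  coeff of dv: 4*u*v*(u + 2*v)
F^* omega = (4*u*v*(6*u + v)) du + (4*u*v*(u + 2*v)) dv.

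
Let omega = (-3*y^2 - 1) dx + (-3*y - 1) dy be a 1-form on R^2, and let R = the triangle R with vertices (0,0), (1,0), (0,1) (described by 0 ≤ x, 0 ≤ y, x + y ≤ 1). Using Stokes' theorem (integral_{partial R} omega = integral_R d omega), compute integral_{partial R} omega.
integral_(partial R) omega = 1

Stokes: integral_partial_R omega = integral_R d omega with d omega = (∂Q/∂x - ∂P/∂y) dx ∧ dy.
  ∂Q/∂x = 0
  ∂P/∂y = -6*y
  integrand = ∂Q/∂x - ∂P/∂y = 6*y.
Integrating over R: integral_0^1 integral_0^{1-x} (6*y) dy dx = 1.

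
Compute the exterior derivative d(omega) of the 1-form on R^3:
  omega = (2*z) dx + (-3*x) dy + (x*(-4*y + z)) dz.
d(omega) = (-3) dx ∧ dy + (-4*y + z - 2) dx ∧ dz + (-4*x) dy ∧ dz

For a 1-form omega = sum_i f_i dx_i, the exterior derivative is
  d(omega) = sum_{i < j} (∂f_j/∂x_i - ∂f_i/∂x_j) dx_i ∧ dx_j.
  coefficient of dx ∧ dy: ∂f_2/∂x - ∂f_1/∂y = ∂(-3*x)/∂x - ∂(2*z)/∂y = -3
  coefficient of dx ∧ dz: ∂f_3/∂x - ∂f_1/∂z = ∂(x*(-4*y + z))/∂x - ∂(2*z)/∂z = -4*y + z - 2
  coefficient of dy ∧ dz: ∂f_3/∂y - ∂f_2/∂z = ∂(x*(-4*y + z))/∂y - ∂(-3*x)/∂z = -4*x
Assembling: d(omega) = (-3) dx ∧ dy + (-4*y + z - 2) dx ∧ dz + (-4*x) dy ∧ dz.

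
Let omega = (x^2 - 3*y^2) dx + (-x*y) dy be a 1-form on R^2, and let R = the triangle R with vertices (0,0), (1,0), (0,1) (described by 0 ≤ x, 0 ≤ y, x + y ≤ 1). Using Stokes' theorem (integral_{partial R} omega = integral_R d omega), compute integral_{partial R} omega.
integral_(partial R) omega = 5/6

Stokes: integral_partial_R omega = integral_R d omega with d omega = (∂Q/∂x - ∂P/∂y) dx ∧ dy.
  ∂Q/∂x = -y
  ∂P/∂y = -6*y
  integrand = ∂Q/∂x - ∂P/∂y = 5*y.
Integrating over R: integral_0^1 integral_0^{1-x} (5*y) dy dx = 5/6.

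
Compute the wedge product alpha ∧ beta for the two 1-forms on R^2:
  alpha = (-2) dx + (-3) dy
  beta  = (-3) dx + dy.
alpha ∧ beta = (-11) dx ∧ dy

Distribute the wedge, using dx_i ∧ dx_j = -dx_j ∧ dx_i and dx_i ∧ dx_i = 0. For each pair (i, j) with i < j, the coefficient of dx_i ∧ dx_j in alpha ∧ beta is (alpha_i * beta_j - alpha_j * beta_i). Collecting: alpha ∧ beta = (-11) dx ∧ dy.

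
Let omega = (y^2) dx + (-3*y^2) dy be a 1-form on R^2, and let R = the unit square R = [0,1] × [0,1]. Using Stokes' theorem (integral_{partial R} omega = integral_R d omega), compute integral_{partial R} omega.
integral_(partial R) omega = -1

Stokes: integral_partial_R omega = integral_R d omega with d omega = (∂Q/∂x - ∂P/∂y) dx ∧ dy.
  ∂Q/∂x = 0
  ∂P/∂y = 2*y
  integrand = ∂Q/∂x - ∂P/∂y = -2*y.
Integrating over R: integral_0^1 integral_0^1 (-2*y) dx dy = -1.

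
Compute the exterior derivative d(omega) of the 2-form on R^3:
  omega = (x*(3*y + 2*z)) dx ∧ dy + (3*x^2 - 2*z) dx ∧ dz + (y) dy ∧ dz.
d(omega) = (2*x) dx ∧ dy ∧ dz

For a 2-form omega = sum_{i<j} g_{ij} dx_i ∧ dx_j, the exterior derivative is
  d(omega) = sum_{i<j} d(g_{ij}) ∧ dx_i ∧ dx_j = sum_{i<j, k} (∂g_{ij}/∂x_k) dx_k ∧ dx_i ∧ dx_j.
Expand each term, using dx_k ∧ dx_i ∧ dx_j = sgn(permutation) dx_{(a)} ∧ dx_{(b)} ∧ dx_{(c)} with (a < b < c) sorted:
  d(x*(3*y + 2*z)) includes (∂/∂z)(x*(3*y + 2*z)) dz = (2*x) dz, which multiplied by dx ∧ dy gives (2*x) dx ∧ dy ∧ dz
Collecting like 3-forms: d(omega) = (2*x) dx ∧ dy ∧ dz.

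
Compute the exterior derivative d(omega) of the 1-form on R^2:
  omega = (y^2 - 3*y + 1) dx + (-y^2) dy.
d(omega) = (3 - 2*y) dx ∧ dy

For a 1-form omega = sum_i f_i dx_i, the exterior derivative is
  d(omega) = sum_{i < j} (∂f_j/∂x_i - ∂f_i/∂x_j) dx_i ∧ dx_j.
  coefficient of dx ∧ dy: ∂f_2/∂x - ∂f_1/∂y = ∂(-y^2)/∂x - ∂(y^2 - 3*y + 1)/∂y = 3 - 2*y
Assembling: d(omega) = (3 - 2*y) dx ∧ dy.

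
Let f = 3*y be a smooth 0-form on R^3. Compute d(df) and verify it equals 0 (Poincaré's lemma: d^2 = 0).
d(df) = 0

Step 1: df = sum_i (∂f/∂x_i) dx_i = (0) dx + (3) dy + (0) dz.
Step 2: Apply d again. Using the 1-form formula, the coefficient of dx ∧ dy in d(df) is ∂^2 f/∂x ∂y - ∂^2 f/∂y ∂x = (0) - (0) = 0 (equality of mixed partials for smooth f).
Similarly for dx ∧ dz and dy ∧ dz — all coefficients vanish. So d(df) = 0.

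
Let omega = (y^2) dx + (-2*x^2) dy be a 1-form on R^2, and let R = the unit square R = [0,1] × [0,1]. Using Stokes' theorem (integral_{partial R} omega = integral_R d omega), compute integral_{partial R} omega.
integral_(partial R) omega = -3

Stokes: integral_partial_R omega = integral_R d omega with d omega = (∂Q/∂x - ∂P/∂y) dx ∧ dy.
  ∂Q/∂x = -4*x
  ∂P/∂y = 2*y
  integrand = ∂Q/∂x - ∂P/∂y = -4*x - 2*y.
Integrating over R: integral_0^1 integral_0^1 (-4*x - 2*y) dx dy = -3.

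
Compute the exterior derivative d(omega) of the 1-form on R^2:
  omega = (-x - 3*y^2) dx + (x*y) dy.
d(omega) = (7*y) dx ∧ dy

For a 1-form omega = sum_i f_i dx_i, the exterior derivative is
  d(omega) = sum_{i < j} (∂f_j/∂x_i - ∂f_i/∂x_j) dx_i ∧ dx_j.
  coefficient of dx ∧ dy: ∂f_2/∂x - ∂f_1/∂y = ∂(x*y)/∂x - ∂(-x - 3*y^2)/∂y = 7*y
Assembling: d(omega) = (7*y) dx ∧ dy.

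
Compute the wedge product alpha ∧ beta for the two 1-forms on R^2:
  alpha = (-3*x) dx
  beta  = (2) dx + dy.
alpha ∧ beta = (-3*x) dx ∧ dy

Distribute the wedge, using dx_i ∧ dx_j = -dx_j ∧ dx_i and dx_i ∧ dx_i = 0. For each pair (i, j) with i < j, the coefficient of dx_i ∧ dx_j in alpha ∧ beta is (alpha_i * beta_j - alpha_j * beta_i). Collecting: alpha ∧ beta = (-3*x) dx ∧ dy.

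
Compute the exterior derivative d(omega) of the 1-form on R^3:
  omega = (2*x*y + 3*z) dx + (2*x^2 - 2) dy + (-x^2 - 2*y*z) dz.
d(omega) = (2*x) dx ∧ dy + (-2*x - 3) dx ∧ dz + (-2*z) dy ∧ dz

For a 1-form omega = sum_i f_i dx_i, the exterior derivative is
  d(omega) = sum_{i < j} (∂f_j/∂x_i - ∂f_i/∂x_j) dx_i ∧ dx_j.
  coefficient of dx ∧ dy: ∂f_2/∂x - ∂f_1/∂y = ∂(2*x^2 - 2)/∂x - ∂(2*x*y + 3*z)/∂y = 2*x
  coefficient of dx ∧ dz: ∂f_3/∂x - ∂f_1/∂z = ∂(-x^2 - 2*y*z)/∂x - ∂(2*x*y + 3*z)/∂z = -2*x - 3
  coefficient of dy ∧ dz: ∂f_3/∂y - ∂f_2/∂z = ∂(-x^2 - 2*y*z)/∂y - ∂(2*x^2 - 2)/∂z = -2*z
Assembling: d(omega) = (2*x) dx ∧ dy + (-2*x - 3) dx ∧ dz + (-2*z) dy ∧ dz.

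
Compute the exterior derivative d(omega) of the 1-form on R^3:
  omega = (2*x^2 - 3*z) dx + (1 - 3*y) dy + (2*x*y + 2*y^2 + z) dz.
d(omega) = (2*y + 3) dx ∧ dz + (2*x + 4*y) dy ∧ dz

For a 1-form omega = sum_i f_i dx_i, the exterior derivative is
  d(omega) = sum_{i < j} (∂f_j/∂x_i - ∂f_i/∂x_j) dx_i ∧ dx_j.
  coefficient of dx ∧ dz: ∂f_3/∂x - ∂f_1/∂z = ∂(2*x*y + 2*y^2 + z)/∂x - ∂(2*x^2 - 3*z)/∂z = 2*y + 3
  coefficient of dy ∧ dz: ∂f_3/∂y - ∂f_2/∂z = ∂(2*x*y + 2*y^2 + z)/∂y - ∂(1 - 3*y)/∂z = 2*x + 4*y
Assembling: d(omega) = (2*y + 3) dx ∧ dz + (2*x + 4*y) dy ∧ dz.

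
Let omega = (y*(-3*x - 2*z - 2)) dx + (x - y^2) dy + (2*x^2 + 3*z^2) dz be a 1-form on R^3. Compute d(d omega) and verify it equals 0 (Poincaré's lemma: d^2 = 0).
d(d omega) = 0

Step 1: d omega = sum_{i<j} (∂f_j/∂x_i - ∂f_i/∂x_j) dx_i ∧ dx_j:
  coeff of dx ∧ dy: 3*x + 2*z + 3
  coeff of dx ∧ dz: 4*x + 2*y
  coeff of dy ∧ dz: 0
Step 2: Apply d again to each 2-form coefficient. The only possible 3-form in R^3 is dx ∧ dy ∧ dz, with coefficient
  ∂(coeff of dy∧dz)/∂x - ∂(coeff of dx∧dz)/∂y + ∂(coeff of dx∧dy)/∂z
  = ∂/∂x (0) - ∂/∂y (4*x + 2*y) + ∂/∂z (3*x + 2*z + 3).
Each of these terms simplifies to sums of mixed partials that cancel in pairs. The result is 0 (by equality of mixed partials for smooth functions — Schwarz / Clairaut).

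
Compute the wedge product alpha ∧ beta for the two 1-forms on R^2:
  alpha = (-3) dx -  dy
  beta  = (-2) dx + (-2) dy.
alpha ∧ beta = (4) dx ∧ dy

Distribute the wedge, using dx_i ∧ dx_j = -dx_j ∧ dx_i and dx_i ∧ dx_i = 0. For each pair (i, j) with i < j, the coefficient of dx_i ∧ dx_j in alpha ∧ beta is (alpha_i * beta_j - alpha_j * beta_i). Collecting: alpha ∧ beta = (4) dx ∧ dy.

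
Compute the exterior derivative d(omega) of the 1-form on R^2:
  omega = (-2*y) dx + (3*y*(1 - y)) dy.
d(omega) = (2) dx ∧ dy

For a 1-form omega = sum_i f_i dx_i, the exterior derivative is
  d(omega) = sum_{i < j} (∂f_j/∂x_i - ∂f_i/∂x_j) dx_i ∧ dx_j.
  coefficient of dx ∧ dy: ∂f_2/∂x - ∂f_1/∂y = ∂(3*y*(1 - y))/∂x - ∂(-2*y)/∂y = 2
Assembling: d(omega) = (2) dx ∧ dy.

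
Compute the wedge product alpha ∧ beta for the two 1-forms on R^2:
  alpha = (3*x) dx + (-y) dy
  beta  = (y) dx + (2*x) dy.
alpha ∧ beta = (6*x^2 + y^2) dx ∧ dy

Distribute the wedge, using dx_i ∧ dx_j = -dx_j ∧ dx_i and dx_i ∧ dx_i = 0. For each pair (i, j) with i < j, the coefficient of dx_i ∧ dx_j in alpha ∧ beta is (alpha_i * beta_j - alpha_j * beta_i). Collecting: alpha ∧ beta = (6*x^2 + y^2) dx ∧ dy.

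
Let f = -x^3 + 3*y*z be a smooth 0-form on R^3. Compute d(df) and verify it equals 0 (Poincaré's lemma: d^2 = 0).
d(df) = 0

Step 1: df = sum_i (∂f/∂x_i) dx_i = (-3*x^2) dx + (3*z) dy + (3*y) dz.
Step 2: Apply d again. Using the 1-form formula, the coefficient of dx ∧ dy in d(df) is ∂^2 f/∂x ∂y - ∂^2 f/∂y ∂x = (0) - (0) = 0 (equality of mixed partials for smooth f).
Similarly for dx ∧ dz and dy ∧ dz — all coefficients vanish. So d(df) = 0.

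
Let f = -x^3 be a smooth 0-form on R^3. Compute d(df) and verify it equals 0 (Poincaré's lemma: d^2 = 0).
d(df) = 0

Step 1: df = sum_i (∂f/∂x_i) dx_i = (-3*x^2) dx + (0) dy + (0) dz.
Step 2: Apply d again. Using the 1-form formula, the coefficient of dx ∧ dy in d(df) is ∂^2 f/∂x ∂y - ∂^2 f/∂y ∂x = (0) - (0) = 0 (equality of mixed partials for smooth f).
Similarly for dx ∧ dz and dy ∧ dz — all coefficients vanish. So d(df) = 0.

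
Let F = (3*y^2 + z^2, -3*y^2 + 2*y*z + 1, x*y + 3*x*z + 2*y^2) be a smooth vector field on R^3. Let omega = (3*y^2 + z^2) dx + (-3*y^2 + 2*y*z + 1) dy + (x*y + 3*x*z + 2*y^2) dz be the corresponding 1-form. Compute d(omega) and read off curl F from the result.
d(omega) = (x + 2*y) dy ∧ dz + (-y - z) dz ∧ dx + (-6*y) dx ∧ dy; curl F = (x + 2*y, -y - z, -6*y)

d omega = sum_{i<j} (∂f_j/∂x_i - ∂f_i/∂x_j) dx_i ∧ dx_j. Under the identification (dy ∧ dz, dz ∧ dx, dx ∧ dy) ↔ (e_x, e_y, e_z), the coefficients are exactly the components of curl F. Compute:
  ∂R/∂y - ∂Q/∂z = (x + 4*y) - (2*y) = x + 2*y
  ∂P/∂z - ∂R/∂x = (2*z) - (y + 3*z) = -y - z
  ∂Q/∂x - ∂P/∂y = (0) - (6*y) = -6*y.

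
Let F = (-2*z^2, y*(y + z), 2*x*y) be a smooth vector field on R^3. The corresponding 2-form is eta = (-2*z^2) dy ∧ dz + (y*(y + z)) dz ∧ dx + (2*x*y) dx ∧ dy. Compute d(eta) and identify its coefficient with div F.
d(eta) = (2*y + z) dx ∧ dy ∧ dz; div F = 2*y + z

For a 2-form in R^3 of the form above, applying d gives a 3-form with coefficient ∂P/∂x + ∂Q/∂y + ∂R/∂z:
  ∂P/∂x = 0
  ∂Q/∂y = 2*y + z
  ∂R/∂z = 0
Sum = 2*y + z, which is exactly div F.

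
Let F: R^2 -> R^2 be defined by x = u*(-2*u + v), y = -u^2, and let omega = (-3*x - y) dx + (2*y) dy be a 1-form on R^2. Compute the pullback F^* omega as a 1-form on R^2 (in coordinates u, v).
F^* omega = (u*(-24*u^2 + 19*u*v - 3*v^2)) du + (u^2*(7*u - 3*v)) dv

Using F^*(f dg) = (f ∘ F) d(g ∘ F), substitute each coordinate x_i by F_i(u, v) in f_i, and replace dx_i by d F_i = (∂F_i/∂u) du + (∂F_i/∂v) dv.
  For the x component: f_1(F) = u*(7*u - 3*v); d F_1 = (-4*u + v) du + (u) dv
  For the y component: f_2(F) = -2*u^2; d F_2 = (-2*u) du + (0) dv
Combining and collecting du, dv coefficients:
  coeff of du: u*(-24*u^2 + 19*u*v - 3*v^2)
  coeff of dv: u^2*(7*u - 3*v)
F^* omega = (u*(-24*u^2 + 19*u*v - 3*v^2)) du + (u^2*(7*u - 3*v)) dv.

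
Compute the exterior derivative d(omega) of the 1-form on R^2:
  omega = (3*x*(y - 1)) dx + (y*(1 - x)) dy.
d(omega) = (-3*x - y) dx ∧ dy

For a 1-form omega = sum_i f_i dx_i, the exterior derivative is
  d(omega) = sum_{i < j} (∂f_j/∂x_i - ∂f_i/∂x_j) dx_i ∧ dx_j.
  coefficient of dx ∧ dy: ∂f_2/∂x - ∂f_1/∂y = ∂(y*(1 - x))/∂x - ∂(3*x*(y - 1))/∂y = -3*x - y
Assembling: d(omega) = (-3*x - y) dx ∧ dy.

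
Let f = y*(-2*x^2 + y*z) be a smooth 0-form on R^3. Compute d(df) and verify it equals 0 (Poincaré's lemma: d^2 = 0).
d(df) = 0

Step 1: df = sum_i (∂f/∂x_i) dx_i = (-4*x*y) dx + (-2*x^2 + 2*y*z) dy + (y^2) dz.
Step 2: Apply d again. Using the 1-form formula, the coefficient of dx ∧ dy in d(df) is ∂^2 f/∂x ∂y - ∂^2 f/∂y ∂x = (-4*x) - (-4*x) = 0 (equality of mixed partials for smooth f).
Similarly for dx ∧ dz and dy ∧ dz — all coefficients vanish. So d(df) = 0.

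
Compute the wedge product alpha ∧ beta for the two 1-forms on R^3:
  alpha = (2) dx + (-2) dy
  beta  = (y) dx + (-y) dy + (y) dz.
alpha ∧ beta = (2*y) dx ∧ dz + (-2*y) dy ∧ dz

Distribute the wedge, using dx_i ∧ dx_j = -dx_j ∧ dx_i and dx_i ∧ dx_i = 0. For each pair (i, j) with i < j, the coefficient of dx_i ∧ dx_j in alpha ∧ beta is (alpha_i * beta_j - alpha_j * beta_i). Collecting: alpha ∧ beta = (2*y) dx ∧ dz + (-2*y) dy ∧ dz.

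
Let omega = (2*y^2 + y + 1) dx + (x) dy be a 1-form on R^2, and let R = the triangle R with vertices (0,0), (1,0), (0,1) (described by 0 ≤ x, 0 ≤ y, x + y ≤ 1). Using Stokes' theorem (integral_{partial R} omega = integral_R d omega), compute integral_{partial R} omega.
integral_(partial R) omega = -2/3

Stokes: integral_partial_R omega = integral_R d omega with d omega = (∂Q/∂x - ∂P/∂y) dx ∧ dy.
  ∂Q/∂x = 1
  ∂P/∂y = 4*y + 1
  integrand = ∂Q/∂x - ∂P/∂y = -4*y.
Integrating over R: integral_0^1 integral_0^{1-x} (-4*y) dy dx = -2/3.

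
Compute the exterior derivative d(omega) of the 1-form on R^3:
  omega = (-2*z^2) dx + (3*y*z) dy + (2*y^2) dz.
d(omega) = (4*z) dx ∧ dz + (y) dy ∧ dz

For a 1-form omega = sum_i f_i dx_i, the exterior derivative is
  d(omega) = sum_{i < j} (∂f_j/∂x_i - ∂f_i/∂x_j) dx_i ∧ dx_j.
  coefficient of dx ∧ dz: ∂f_3/∂x - ∂f_1/∂z = ∂(2*y^2)/∂x - ∂(-2*z^2)/∂z = 4*z
  coefficient of dy ∧ dz: ∂f_3/∂y - ∂f_2/∂z = ∂(2*y^2)/∂y - ∂(3*y*z)/∂z = y
Assembling: d(omega) = (4*z) dx ∧ dz + (y) dy ∧ dz.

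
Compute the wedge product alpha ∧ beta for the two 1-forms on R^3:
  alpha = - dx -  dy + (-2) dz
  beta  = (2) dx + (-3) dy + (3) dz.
alpha ∧ beta = (5) dx ∧ dy + (1) dx ∧ dz + (-9) dy ∧ dz

Distribute the wedge, using dx_i ∧ dx_j = -dx_j ∧ dx_i and dx_i ∧ dx_i = 0. For each pair (i, j) with i < j, the coefficient of dx_i ∧ dx_j in alpha ∧ beta is (alpha_i * beta_j - alpha_j * beta_i). Collecting: alpha ∧ beta = (5) dx ∧ dy + (1) dx ∧ dz + (-9) dy ∧ dz.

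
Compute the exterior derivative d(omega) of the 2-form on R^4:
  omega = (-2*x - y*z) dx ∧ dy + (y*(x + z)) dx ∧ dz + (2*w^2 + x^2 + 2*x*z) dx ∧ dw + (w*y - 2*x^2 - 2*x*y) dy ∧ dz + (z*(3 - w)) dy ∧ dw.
d(omega) = (-5*x - 3*y - z) dx ∧ dy ∧ dz + (-2*x) dx ∧ dz ∧ dw + (w + y - 3) dy ∧ dz ∧ dw

For a 2-form omega = sum_{i<j} g_{ij} dx_i ∧ dx_j, the exterior derivative is
  d(omega) = sum_{i<j} d(g_{ij}) ∧ dx_i ∧ dx_j = sum_{i<j, k} (∂g_{ij}/∂x_k) dx_k ∧ dx_i ∧ dx_j.
Expand each term, using dx_k ∧ dx_i ∧ dx_j = sgn(permutation) dx_{(a)} ∧ dx_{(b)} ∧ dx_{(c)} with (a < b < c) sorted:
  d(-2*x - y*z) includes (∂/∂z)(-2*x - y*z) dz = (-y) dz, which multiplied by dx ∧ dy gives (-y) dx ∧ dy ∧ dz
  d(y*(x + z)) includes (∂/∂y)(y*(x + z)) dy = (x + z) dy, which multiplied by dx ∧ dz gives (-x - z) dx ∧ dy ∧ dz
  d(2*w^2 + x^2 + 2*x*z) includes (∂/∂z)(2*w^2 + x^2 + 2*x*z) dz = (2*x) dz, which multiplied by dx ∧ dw gives (-2*x) dx ∧ dz ∧ dw
  d(w*y - 2*x^2 - 2*x*y) includes (∂/∂x)(w*y - 2*x^2 - 2*x*y) dx = (-4*x - 2*y) dx, which multiplied by dy ∧ dz gives (-4*x - 2*y) dx ∧ dy ∧ dz
  d(w*y - 2*x^2 - 2*x*y) includes (∂/∂w)(w*y - 2*x^2 - 2*x*y) dw = (y) dw, which multiplied by dy ∧ dz gives (y) dy ∧ dz ∧ dw
  d(z*(3 - w)) includes (∂/∂z)(z*(3 - w)) dz = (3 - w) dz, which multiplied by dy ∧ dw gives (w - 3) dy ∧ dz ∧ dw
Collecting like 3-forms: d(omega) = (-5*x - 3*y - z) dx ∧ dy ∧ dz + (-2*x) dx ∧ dz ∧ dw + (w + y - 3) dy ∧ dz ∧ dw.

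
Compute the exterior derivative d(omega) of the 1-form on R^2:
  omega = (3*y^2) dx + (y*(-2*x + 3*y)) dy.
d(omega) = (-8*y) dx ∧ dy

For a 1-form omega = sum_i f_i dx_i, the exterior derivative is
  d(omega) = sum_{i < j} (∂f_j/∂x_i - ∂f_i/∂x_j) dx_i ∧ dx_j.
  coefficient of dx ∧ dy: ∂f_2/∂x - ∂f_1/∂y = ∂(y*(-2*x + 3*y))/∂x - ∂(3*y^2)/∂y = -8*y
Assembling: d(omega) = (-8*y) dx ∧ dy.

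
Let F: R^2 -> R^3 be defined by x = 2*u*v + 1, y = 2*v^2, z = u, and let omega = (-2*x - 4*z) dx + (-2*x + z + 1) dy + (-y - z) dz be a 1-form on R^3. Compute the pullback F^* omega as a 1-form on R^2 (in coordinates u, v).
F^* omega = (-8*u*v^2 - 8*u*v - u - 2*v^2 - 4*v) du + (-8*u^2*v - 8*u^2 - 16*u*v^2 + 4*u*v - 4*u - 4*v) dv

Using F^*(f dg) = (f ∘ F) d(g ∘ F), substitute each coordinate x_i by F_i(u, v) in f_i, and replace dx_i by d F_i = (∂F_i/∂u) du + (∂F_i/∂v) dv.
  For the x component: f_1(F) = -4*u*v - 4*u - 2; d F_1 = (2*v) du + (2*u) dv
  For the y component: f_2(F) = -4*u*v + u - 1; d F_2 = (0) du + (4*v) dv
  For the z component: f_3(F) = -u - 2*v^2; d F_3 = (1) du + (0) dv
Combining and collecting du, dv coefficients:
  coeff of du: -8*u*v^2 - 8*u*v - u - 2*v^2 - 4*v
  coeff of dv: -8*u^2*v - 8*u^2 - 16*u*v^2 + 4*u*v - 4*u - 4*v
F^* omega = (-8*u*v^2 - 8*u*v - u - 2*v^2 - 4*v) du + (-8*u^2*v - 8*u^2 - 16*u*v^2 + 4*u*v - 4*u - 4*v) dv.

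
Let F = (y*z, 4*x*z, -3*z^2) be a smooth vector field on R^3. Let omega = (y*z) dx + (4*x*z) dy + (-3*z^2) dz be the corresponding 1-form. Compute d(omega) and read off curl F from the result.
d(omega) = (-4*x) dy ∧ dz + (y) dz ∧ dx + (3*z) dx ∧ dy; curl F = (-4*x, y, 3*z)

d omega = sum_{i<j} (∂f_j/∂x_i - ∂f_i/∂x_j) dx_i ∧ dx_j. Under the identification (dy ∧ dz, dz ∧ dx, dx ∧ dy) ↔ (e_x, e_y, e_z), the coefficients are exactly the components of curl F. Compute:
  ∂R/∂y - ∂Q/∂z = (0) - (4*x) = -4*x
  ∂P/∂z - ∂R/∂x = (y) - (0) = y
  ∂Q/∂x - ∂P/∂y = (4*z) - (z) = 3*z.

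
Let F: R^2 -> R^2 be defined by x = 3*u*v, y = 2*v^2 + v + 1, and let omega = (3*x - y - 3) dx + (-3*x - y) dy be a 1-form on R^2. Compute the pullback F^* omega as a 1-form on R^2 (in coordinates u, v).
F^* omega = (3*v*(9*u*v - 2*v^2 - v - 4)) du + (27*u^2*v - 42*u*v^2 - 12*u*v - 12*u - 8*v^3 - 6*v^2 - 5*v - 1) dv

Using F^*(f dg) = (f ∘ F) d(g ∘ F), substitute each coordinate x_i by F_i(u, v) in f_i, and replace dx_i by d F_i = (∂F_i/∂u) du + (∂F_i/∂v) dv.
  For the x component: f_1(F) = 9*u*v - 2*v^2 - v - 4; d F_1 = (3*v) du + (3*u) dv
  For the y component: f_2(F) = -9*u*v - 2*v^2 - v - 1; d F_2 = (0) du + (4*v + 1) dv
Combining and collecting du, dv coefficients:
  coeff of du: 3*v*(9*u*v - 2*v^2 - v - 4)
  coeff of dv: 27*u^2*v - 42*u*v^2 - 12*u*v - 12*u - 8*v^3 - 6*v^2 - 5*v - 1
F^* omega = (3*v*(9*u*v - 2*v^2 - v - 4)) du + (27*u^2*v - 42*u*v^2 - 12*u*v - 12*u - 8*v^3 - 6*v^2 - 5*v - 1) dv.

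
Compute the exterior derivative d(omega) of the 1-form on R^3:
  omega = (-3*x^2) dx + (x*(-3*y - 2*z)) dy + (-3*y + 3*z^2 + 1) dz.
d(omega) = (-3*y - 2*z) dx ∧ dy + (2*x - 3) dy ∧ dz

For a 1-form omega = sum_i f_i dx_i, the exterior derivative is
  d(omega) = sum_{i < j} (∂f_j/∂x_i - ∂f_i/∂x_j) dx_i ∧ dx_j.
  coefficient of dx ∧ dy: ∂f_2/∂x - ∂f_1/∂y = ∂(x*(-3*y - 2*z))/∂x - ∂(-3*x^2)/∂y = -3*y - 2*z
  coefficient of dy ∧ dz: ∂f_3/∂y - ∂f_2/∂z = ∂(-3*y + 3*z^2 + 1)/∂y - ∂(x*(-3*y - 2*z))/∂z = 2*x - 3
Assembling: d(omega) = (-3*y - 2*z) dx ∧ dy + (2*x - 3) dy ∧ dz.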